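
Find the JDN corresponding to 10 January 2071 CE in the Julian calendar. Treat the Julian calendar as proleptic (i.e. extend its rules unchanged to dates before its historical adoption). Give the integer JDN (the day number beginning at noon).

Equivalently 23 January 2071 (Gregorian).
JDN 2400001 is 17 November 1858 CE (Gregorian), MJD 0; the target day is +77499 days from there, so JDN = 2477500.

2477500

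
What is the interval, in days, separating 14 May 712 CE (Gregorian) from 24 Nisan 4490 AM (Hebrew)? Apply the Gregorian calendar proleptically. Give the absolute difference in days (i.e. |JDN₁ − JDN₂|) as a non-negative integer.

First date → JDN 1981246; second date → JDN 1987797.
The interval is |1981246 − 1987797| = 6551 days.

6551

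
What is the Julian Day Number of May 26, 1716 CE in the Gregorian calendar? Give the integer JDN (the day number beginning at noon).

JDN 2451545 is 1 January 2000 CE (Gregorian); the target day is −103583 days from there, so JDN = 2347962.

2347962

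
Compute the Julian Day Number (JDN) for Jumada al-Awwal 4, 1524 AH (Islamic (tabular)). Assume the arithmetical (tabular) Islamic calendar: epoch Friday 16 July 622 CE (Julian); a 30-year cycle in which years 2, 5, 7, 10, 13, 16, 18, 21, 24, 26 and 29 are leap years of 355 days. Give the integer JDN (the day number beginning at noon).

2488261

In the Gregorian calendar the same day is 11 July 2100.
JDN 2451545 is 1 January 2000 CE (Gregorian); the target day is +36716 days from there, so JDN = 2488261.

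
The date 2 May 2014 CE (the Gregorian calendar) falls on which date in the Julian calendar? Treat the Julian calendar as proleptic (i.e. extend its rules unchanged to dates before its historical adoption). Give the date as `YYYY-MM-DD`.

For dates in this range the Gregorian date is 13 days ahead of the Julian.
2 May 2014 Gregorian − 13 days → 19 April 2014 Julian.

2014-04-19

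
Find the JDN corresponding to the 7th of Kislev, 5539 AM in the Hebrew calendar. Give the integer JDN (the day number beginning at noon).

In the Gregorian calendar the same day is 26 November 1778.
JDN 2299161 is 15 October 1582 CE (Gregorian); the target day is +71630 days from there, so JDN = 2370791.

2370791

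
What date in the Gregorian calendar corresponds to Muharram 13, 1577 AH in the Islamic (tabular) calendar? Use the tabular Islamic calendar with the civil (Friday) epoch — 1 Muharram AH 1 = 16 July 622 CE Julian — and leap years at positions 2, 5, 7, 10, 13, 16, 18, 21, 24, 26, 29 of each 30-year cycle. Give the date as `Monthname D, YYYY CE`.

Both dates share Julian Day Number 2506934; in the Gregorian calendar that is 26 August 2151 CE.

August 26, 2151 CE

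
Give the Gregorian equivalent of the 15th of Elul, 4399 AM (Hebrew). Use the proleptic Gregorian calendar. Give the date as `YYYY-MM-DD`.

Both dates share Julian Day Number 1954684; in the Gregorian calendar that is 23 August 639 CE.

0639-08-23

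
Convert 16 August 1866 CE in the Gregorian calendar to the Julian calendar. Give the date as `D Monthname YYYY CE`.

4 August 1866 CE

For dates in this range the Gregorian date is 12 days ahead of the Julian.
16 August 1866 Gregorian − 12 days → 4 August 1866 Julian.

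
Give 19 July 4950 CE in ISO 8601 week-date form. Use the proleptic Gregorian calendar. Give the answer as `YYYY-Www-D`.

4950-W29-7

The weekday is Sunday (ISO weekday 7).
That Sunday belongs to ISO week 29 of ISO year 4950.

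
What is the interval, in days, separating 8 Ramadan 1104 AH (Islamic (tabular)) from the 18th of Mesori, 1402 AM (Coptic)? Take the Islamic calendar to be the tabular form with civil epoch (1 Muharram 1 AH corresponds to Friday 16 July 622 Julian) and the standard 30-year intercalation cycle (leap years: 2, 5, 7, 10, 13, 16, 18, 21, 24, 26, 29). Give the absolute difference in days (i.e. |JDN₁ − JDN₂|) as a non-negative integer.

JDN of the first date = 2339549.
JDN of the second date = 2337092.
|2337092 − 2339549| = 2457.

2457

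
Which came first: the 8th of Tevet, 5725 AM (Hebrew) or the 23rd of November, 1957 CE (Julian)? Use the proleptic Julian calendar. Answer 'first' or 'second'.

Converting both to JDN: 2438743 vs 2436179; the smaller is the second.

second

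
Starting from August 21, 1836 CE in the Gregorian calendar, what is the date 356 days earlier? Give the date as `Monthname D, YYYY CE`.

August 31, 1835 CE

Counting 356 days back from JDN 2391878 reaches JDN 2391522, which is August 31, 1835 CE.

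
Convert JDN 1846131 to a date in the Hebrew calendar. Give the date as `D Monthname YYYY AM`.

16 Sivan 4102 AM

JDN 1846131 is 8 June 342 in the proleptic Gregorian calendar.
In the Hebrew calendar that day is 16 Sivan 4102 AM.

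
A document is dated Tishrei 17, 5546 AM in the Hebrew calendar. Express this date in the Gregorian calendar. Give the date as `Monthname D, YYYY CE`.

September 21, 1785 CE

Both dates share Julian Day Number 2373282; in the Gregorian calendar that is 21 September 1785 CE.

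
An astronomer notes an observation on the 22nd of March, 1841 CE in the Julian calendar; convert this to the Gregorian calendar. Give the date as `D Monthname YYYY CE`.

3 April 1841 CE

The Julian–Gregorian offset here is 12 days (Julian trailing).
22 March 1841 Julian + 12 days → 3 April 1841 Gregorian.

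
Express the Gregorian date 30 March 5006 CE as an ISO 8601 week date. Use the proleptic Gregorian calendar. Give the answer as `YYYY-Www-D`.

5006-W13-7

The weekday is Sunday (ISO weekday 7).
That Sunday belongs to ISO week 13 of ISO year 5006.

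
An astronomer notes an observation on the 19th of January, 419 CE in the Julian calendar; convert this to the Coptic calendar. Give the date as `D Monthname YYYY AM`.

24 Tobi 135 AM

The source date corresponds to 20 January 419 in the proleptic Gregorian calendar (JDN 1874116).
That day falls on 24 Tobi 135 AM in the Coptic calendar.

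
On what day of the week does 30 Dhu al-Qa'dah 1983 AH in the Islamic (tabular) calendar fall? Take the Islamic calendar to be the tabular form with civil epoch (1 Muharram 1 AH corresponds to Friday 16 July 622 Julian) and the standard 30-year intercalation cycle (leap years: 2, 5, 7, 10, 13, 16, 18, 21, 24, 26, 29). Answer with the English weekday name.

Wednesday

This is JDN 2651119 (1 June 2546 Gregorian).
2651119 ≡ 2 (mod 7); counting from Monday = 0 gives Wednesday.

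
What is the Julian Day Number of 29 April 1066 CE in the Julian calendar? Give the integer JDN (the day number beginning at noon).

In the proleptic Gregorian calendar the same day is 5 May 1066.
JDN 2299161 is 15 October 1582 CE (Gregorian); the target day is −188628 days from there, so JDN = 2110533.

2110533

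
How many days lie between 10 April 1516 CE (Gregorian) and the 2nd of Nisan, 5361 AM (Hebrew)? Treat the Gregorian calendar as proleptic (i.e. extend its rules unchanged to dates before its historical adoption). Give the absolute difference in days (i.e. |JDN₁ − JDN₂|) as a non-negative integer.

31040

First date → JDN 2274867; second date → JDN 2305907.
The interval is |2274867 − 2305907| = 31040 days.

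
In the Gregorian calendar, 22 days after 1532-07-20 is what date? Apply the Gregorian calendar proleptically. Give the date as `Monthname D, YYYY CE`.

August 11, 1532 CE

The starting date is JDN 2280812; 2280812 + 22 = 2280834.
JDN 2280834 corresponds to August 11, 1532 CE.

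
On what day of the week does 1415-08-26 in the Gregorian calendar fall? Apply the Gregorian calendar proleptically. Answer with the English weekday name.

JDN 2238115 mod 7 = 5, and JDN 0 was a Monday, so this is a Saturday.

Saturday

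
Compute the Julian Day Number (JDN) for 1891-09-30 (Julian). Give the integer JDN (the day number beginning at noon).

In the Gregorian calendar the same day is 12 October 1891.
JDN 2299161 is 15 October 1582 CE (Gregorian); the target day is +112857 days from there, so JDN = 2412018.

2412018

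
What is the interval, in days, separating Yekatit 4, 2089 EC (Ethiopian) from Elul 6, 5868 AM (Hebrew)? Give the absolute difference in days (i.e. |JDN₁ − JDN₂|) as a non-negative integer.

4200

First date → JDN 2487016; second date → JDN 2491216.
The interval is |2487016 − 2491216| = 4200 days.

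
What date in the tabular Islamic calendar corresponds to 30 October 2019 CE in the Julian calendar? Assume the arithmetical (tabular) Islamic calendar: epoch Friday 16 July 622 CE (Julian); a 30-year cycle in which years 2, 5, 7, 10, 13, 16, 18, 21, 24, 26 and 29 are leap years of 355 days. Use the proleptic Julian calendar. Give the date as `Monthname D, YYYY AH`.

Rabi' al-Awwal 14, 1441 AH

The source date corresponds to 12 November 2019 in the Gregorian calendar (JDN 2458800).
That day falls on 14 Rabi' al-Awwal 1441 AH in the tabular Islamic calendar.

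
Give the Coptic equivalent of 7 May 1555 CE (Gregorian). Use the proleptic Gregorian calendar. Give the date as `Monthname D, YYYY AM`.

Pashons 2, 1271 AM

Both dates share Julian Day Number 2289138; in the Coptic calendar that is 2 Pashons 1271 AM.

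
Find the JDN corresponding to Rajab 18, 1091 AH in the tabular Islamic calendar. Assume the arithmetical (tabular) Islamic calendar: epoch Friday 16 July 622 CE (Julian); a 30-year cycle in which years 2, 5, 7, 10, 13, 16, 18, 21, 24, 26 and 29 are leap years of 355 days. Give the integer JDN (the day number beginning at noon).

In the Gregorian calendar the same day is 14 August 1680.
JDN 2299161 is 15 October 1582 CE (Gregorian); the target day is +35733 days from there, so JDN = 2334894.

2334894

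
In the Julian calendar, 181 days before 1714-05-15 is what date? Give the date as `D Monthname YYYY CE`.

JDN of 1714-05-15 = 2347231.
2347231 − 181 = 2347050.
JDN 2347050 in the Julian calendar is 15 November 1713 CE.

15 November 1713 CE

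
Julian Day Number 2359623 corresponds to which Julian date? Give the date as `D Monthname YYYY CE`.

18 April 1748 CE

The Gregorian equivalent of JDN 2359623 is 29 April 1748.
In the Julian calendar that day is 18 April 1748 CE.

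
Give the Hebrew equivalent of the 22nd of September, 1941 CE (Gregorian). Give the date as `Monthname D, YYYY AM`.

Tishrei 1, 5702 AM

Both dates share Julian Day Number 2430260; in the Hebrew calendar that is 1 Tishrei 5702 AM.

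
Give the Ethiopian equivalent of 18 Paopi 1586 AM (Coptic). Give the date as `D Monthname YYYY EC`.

The source date corresponds to 27 October 1869 in the Gregorian calendar (JDN 2403998).
That day falls on 18 Tikimt 1862 EC in the Ethiopian calendar.

18 Tikimt 1862 EC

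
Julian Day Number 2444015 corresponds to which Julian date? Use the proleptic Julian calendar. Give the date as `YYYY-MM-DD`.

1979-05-08

JDN 2444015 is 21 May 1979 in the Gregorian calendar.
In the Julian calendar that day is 1979-05-08.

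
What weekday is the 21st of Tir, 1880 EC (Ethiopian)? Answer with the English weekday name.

Equivalently 29 January 1888 Gregorian, JDN 2410666.
Since JDN mod 7 = 6 (0 = Monday), the day is Sunday.

Sunday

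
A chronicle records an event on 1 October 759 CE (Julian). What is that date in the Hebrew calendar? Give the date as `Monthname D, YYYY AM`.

Julian Day Number of the source date = 1998556.
Converting JDN 1998556 to the Hebrew calendar gives 5 Cheshvan 4520 AM.

Cheshvan 5, 4520 AM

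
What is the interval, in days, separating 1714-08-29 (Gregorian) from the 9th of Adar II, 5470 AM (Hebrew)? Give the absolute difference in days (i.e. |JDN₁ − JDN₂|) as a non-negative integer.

1632

JDN of the first date = 2347326.
JDN of the second date = 2345694.
|2345694 − 2347326| = 1632.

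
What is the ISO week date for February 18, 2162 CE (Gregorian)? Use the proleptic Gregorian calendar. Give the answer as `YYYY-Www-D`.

The weekday is Thursday (ISO weekday 4).
That Thursday belongs to ISO week 7 of ISO year 2162.

2162-W07-4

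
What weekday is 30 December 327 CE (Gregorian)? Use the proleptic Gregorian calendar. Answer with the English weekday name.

Since JDN mod 7 = 4 (0 = Monday), the day is Friday.

Friday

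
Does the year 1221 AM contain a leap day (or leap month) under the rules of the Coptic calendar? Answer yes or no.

no

1221 mod 4 = 1; in the Coptic calendar a year is leap when year mod 4 = 3, so it is a common year.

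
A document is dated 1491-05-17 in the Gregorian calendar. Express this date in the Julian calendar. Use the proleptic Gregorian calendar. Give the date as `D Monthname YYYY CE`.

The Julian–Gregorian offset here is 9 days (Julian trailing).
17 May 1491 Gregorian − 9 days → 8 May 1491 Julian.

8 May 1491 CE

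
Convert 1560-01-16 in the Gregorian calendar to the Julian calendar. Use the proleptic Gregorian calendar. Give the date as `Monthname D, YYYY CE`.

The Julian–Gregorian offset here is 10 days (Julian trailing).
16 January 1560 Gregorian − 10 days → 6 January 1560 Julian.

January 6, 1560 CE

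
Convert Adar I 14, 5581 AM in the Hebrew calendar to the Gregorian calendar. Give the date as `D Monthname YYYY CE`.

16 February 1821 CE

Julian Day Number of the source date = 2386213.
Converting JDN 2386213 to the Gregorian calendar gives 16 February 1821 CE.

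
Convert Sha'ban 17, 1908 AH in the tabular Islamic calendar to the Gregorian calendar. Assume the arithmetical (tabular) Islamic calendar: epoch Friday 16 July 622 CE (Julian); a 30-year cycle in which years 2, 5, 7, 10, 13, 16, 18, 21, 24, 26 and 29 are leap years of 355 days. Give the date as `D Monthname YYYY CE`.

Julian Day Number of the source date = 2624440.
Converting JDN 2624440 to the Gregorian calendar gives 15 May 2473 CE.

15 May 2473 CE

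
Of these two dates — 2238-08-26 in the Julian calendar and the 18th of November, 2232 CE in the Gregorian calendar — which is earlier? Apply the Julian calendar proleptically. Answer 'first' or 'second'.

second

Converting both to JDN: 2538725 vs 2536603; the smaller is the second.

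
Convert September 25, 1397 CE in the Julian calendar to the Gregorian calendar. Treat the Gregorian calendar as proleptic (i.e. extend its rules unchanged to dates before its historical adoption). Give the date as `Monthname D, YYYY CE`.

The Julian–Gregorian offset here is 8 days (Julian trailing).
25 September 1397 Julian + 8 days → 3 October 1397 Gregorian.

October 3, 1397 CE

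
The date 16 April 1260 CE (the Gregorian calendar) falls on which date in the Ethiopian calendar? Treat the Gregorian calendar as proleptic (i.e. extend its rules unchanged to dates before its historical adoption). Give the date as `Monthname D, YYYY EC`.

Both dates share Julian Day Number 2181372; in the Ethiopian calendar that is 14 Miyazya 1252 EC.

Miyazya 14, 1252 EC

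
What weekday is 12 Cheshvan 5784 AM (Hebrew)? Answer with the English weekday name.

Friday

Equivalently 27 October 2023 Gregorian, JDN 2460245.
JDN 2460245 mod 7 = 4, and JDN 0 was a Monday, so this is a Friday.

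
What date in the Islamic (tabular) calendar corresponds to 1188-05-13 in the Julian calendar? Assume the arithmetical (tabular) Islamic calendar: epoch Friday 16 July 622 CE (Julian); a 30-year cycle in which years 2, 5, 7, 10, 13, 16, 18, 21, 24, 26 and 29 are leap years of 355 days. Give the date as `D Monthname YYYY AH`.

14 Rabi' al-Awwal 584 AH

Both dates share Julian Day Number 2155108; in the tabular Islamic calendar that is 14 Rabi' al-Awwal 584 AH.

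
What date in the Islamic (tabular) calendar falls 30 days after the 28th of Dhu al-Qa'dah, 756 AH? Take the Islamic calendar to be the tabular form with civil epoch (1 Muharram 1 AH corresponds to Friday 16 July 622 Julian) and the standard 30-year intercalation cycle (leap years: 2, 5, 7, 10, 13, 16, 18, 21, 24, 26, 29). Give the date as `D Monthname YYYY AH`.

Counting 30 days forward from JDN 2216309 reaches JDN 2216339, which is 28 Dhu al-Hijjah 756 AH.

28 Dhu al-Hijjah 756 AH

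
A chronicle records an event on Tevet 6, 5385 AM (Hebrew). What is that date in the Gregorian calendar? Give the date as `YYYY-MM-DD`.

Julian Day Number of the source date = 2314564.
Converting JDN 2314564 to the Gregorian calendar gives 16 December 1624 CE.

1624-12-16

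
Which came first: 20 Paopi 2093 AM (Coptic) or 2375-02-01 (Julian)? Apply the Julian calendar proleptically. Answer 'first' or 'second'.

The two dates have Julian Day Numbers 2589182 and 2588558 respectively.
Since 2588558 < 2589182, the second date comes first.

second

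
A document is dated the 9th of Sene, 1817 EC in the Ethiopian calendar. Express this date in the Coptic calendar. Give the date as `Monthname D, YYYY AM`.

Paoni 9, 1541 AM

The source date corresponds to 15 June 1825 in the Gregorian calendar (JDN 2387793).
That day falls on 9 Paoni 1541 AM in the Coptic calendar.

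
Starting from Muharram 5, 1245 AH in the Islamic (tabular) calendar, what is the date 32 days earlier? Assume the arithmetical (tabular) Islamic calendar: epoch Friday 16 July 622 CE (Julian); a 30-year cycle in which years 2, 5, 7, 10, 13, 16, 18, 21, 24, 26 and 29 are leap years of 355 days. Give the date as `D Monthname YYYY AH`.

Counting 32 days back from JDN 2389276 reaches JDN 2389244, which is 2 Dhu al-Hijjah 1244 AH.

2 Dhu al-Hijjah 1244 AH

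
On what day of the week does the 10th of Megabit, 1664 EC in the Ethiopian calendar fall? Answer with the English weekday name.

Equivalently 16 March 1672 Gregorian, JDN 2331821.
Since JDN mod 7 = 2 (0 = Monday), the day is Wednesday.

Wednesday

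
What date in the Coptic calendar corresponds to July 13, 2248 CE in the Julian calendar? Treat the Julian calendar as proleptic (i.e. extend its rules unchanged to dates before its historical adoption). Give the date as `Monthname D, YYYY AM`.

Epip 19, 1964 AM

Both dates share Julian Day Number 2542334; in the Coptic calendar that is 19 Epip 1964 AM.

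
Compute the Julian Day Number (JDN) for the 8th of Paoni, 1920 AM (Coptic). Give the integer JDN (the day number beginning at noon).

2526222

Equivalently 17 June 2204 (Gregorian).
JDN 2299161 is 15 October 1582 CE (Gregorian); the target day is +227061 days from there, so JDN = 2526222.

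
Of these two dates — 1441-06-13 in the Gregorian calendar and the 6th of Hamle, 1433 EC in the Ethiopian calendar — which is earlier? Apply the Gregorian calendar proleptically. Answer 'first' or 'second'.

First date → JDN 2247538; second date → JDN 2247564.
JDN 2247538 < JDN 2247564, so the first date is earlier.

first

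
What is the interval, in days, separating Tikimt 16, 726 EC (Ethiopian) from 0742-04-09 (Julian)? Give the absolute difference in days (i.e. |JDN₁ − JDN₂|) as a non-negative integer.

JDN of the first date = 1989072.
JDN of the second date = 1992172.
|1992172 − 1989072| = 3100.

3100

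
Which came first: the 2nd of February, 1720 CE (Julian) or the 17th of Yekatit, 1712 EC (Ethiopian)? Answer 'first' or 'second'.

first

The two dates have Julian Day Numbers 2349320 and 2349330 respectively.
Since 2349320 < 2349330, the first date comes first.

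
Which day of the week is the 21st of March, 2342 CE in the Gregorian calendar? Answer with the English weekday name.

JDN 2576537 mod 7 = 5, and JDN 0 was a Monday, so this is a Saturday.

Saturday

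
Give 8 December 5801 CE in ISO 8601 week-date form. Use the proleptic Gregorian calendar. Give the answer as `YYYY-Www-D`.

The weekday is Tuesday (ISO weekday 2).
That Tuesday belongs to ISO week 50 of ISO year 5801.

5801-W50-2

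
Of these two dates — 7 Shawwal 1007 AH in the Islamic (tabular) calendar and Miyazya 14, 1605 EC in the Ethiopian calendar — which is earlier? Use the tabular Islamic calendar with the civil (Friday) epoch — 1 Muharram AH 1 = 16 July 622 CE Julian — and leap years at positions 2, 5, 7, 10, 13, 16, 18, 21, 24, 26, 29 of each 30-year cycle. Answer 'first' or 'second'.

first

First date → JDN 2305205; second date → JDN 2310305.
JDN 2305205 < JDN 2310305, so the first date is earlier.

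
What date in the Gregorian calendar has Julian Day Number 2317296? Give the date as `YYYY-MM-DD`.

1632-06-09

JDN 2451545 is 1 Jan 2000; 2317296 is −134249 days from there.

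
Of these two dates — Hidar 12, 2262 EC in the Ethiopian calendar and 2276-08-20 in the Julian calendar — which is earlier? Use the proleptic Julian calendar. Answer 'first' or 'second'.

first

The two dates have Julian Day Numbers 2550122 and 2552599 respectively.
Since 2550122 < 2552599, the first date comes first.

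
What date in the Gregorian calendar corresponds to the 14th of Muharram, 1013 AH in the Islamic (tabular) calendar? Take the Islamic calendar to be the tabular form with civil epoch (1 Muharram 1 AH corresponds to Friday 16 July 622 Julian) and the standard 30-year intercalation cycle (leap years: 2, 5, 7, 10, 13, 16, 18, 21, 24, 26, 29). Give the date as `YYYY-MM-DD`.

Julian Day Number of the source date = 2307072.
Converting JDN 2307072 to the Gregorian calendar gives 12 June 1604 CE.

1604-06-12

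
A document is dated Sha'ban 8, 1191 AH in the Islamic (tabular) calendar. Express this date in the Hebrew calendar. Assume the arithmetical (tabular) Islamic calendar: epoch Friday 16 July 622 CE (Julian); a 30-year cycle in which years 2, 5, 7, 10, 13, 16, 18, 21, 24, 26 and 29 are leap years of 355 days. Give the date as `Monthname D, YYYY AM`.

Elul 9, 5537 AM

The source date corresponds to 11 September 1777 in the Gregorian calendar (JDN 2370350).
That day falls on 9 Elul 5537 AM in the Hebrew calendar.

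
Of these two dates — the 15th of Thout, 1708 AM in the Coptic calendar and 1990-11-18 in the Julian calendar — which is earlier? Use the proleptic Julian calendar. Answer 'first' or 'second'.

second

Converting both to JDN: 2448526 vs 2448227; the smaller is the second.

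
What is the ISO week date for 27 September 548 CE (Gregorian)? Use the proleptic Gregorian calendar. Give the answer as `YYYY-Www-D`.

The weekday is Friday (ISO weekday 5).
That Friday belongs to ISO week 39 of ISO year 548.

0548-W39-5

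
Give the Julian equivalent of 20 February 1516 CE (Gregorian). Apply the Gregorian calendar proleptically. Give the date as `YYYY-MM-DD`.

1516-02-10

For dates in this range the Gregorian date is 10 days ahead of the Julian.
20 February 1516 Gregorian − 10 days → 10 February 1516 Julian.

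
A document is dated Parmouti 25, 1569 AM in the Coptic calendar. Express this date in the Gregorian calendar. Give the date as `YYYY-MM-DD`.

Both dates share Julian Day Number 2397976; in the Gregorian calendar that is 2 May 1853 CE.

1853-05-02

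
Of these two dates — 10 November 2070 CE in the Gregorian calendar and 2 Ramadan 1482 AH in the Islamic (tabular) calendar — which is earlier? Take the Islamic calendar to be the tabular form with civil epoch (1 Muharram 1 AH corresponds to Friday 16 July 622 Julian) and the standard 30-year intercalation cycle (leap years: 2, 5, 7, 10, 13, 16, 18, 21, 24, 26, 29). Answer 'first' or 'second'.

Converting both to JDN: 2477426 vs 2473494; the smaller is the second.

second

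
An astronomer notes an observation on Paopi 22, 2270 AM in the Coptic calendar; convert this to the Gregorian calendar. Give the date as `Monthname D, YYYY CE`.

Both dates share Julian Day Number 2653833; in the Gregorian calendar that is 5 November 2553 CE.

November 5, 2553 CE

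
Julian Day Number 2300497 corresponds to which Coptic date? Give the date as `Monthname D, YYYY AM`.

Paoni 8, 1302 AM

The Gregorian equivalent of JDN 2300497 is 12 June 1586.
In the Coptic calendar that day is Paoni 8, 1302 AM.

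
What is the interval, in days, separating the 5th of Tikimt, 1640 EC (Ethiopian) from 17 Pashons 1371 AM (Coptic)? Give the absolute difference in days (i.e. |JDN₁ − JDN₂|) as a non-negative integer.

JDN of the first date = 2322900.
JDN of the second date = 2325678.
|2325678 − 2322900| = 2778.

2778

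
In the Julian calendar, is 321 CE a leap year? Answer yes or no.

no

321 mod 4 = 1, so it is a common year in the Julian calendar.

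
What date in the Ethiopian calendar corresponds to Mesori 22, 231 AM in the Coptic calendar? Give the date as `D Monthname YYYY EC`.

Julian Day Number of the source date = 1909388.
Converting JDN 1909388 to the Ethiopian calendar gives 22 Nehase 507 EC.

22 Nehase 507 EC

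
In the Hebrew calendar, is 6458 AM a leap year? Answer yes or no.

yes

Hebrew year 6458 is year 17 of its 19-year Metonic cycle; leap years are at positions 3, 6, 8, 11, 14, 17, 19, so it is a leap year (13 months).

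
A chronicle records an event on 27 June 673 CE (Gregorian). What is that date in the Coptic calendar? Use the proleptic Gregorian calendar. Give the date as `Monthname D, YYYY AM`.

Both dates share Julian Day Number 1967046; in the Coptic calendar that is 30 Paoni 389 AM.

Paoni 30, 389 AM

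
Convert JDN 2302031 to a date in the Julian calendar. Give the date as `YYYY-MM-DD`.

The Gregorian equivalent of JDN 2302031 is 24 August 1590.
In the Julian calendar that day is 1590-08-14.

1590-08-14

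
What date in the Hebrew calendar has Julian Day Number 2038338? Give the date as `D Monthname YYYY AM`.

The proleptic Gregorian equivalent of JDN 2038338 is 4 September 868.
In the Hebrew calendar that day is 9 Elul 4628 AM.

9 Elul 4628 AM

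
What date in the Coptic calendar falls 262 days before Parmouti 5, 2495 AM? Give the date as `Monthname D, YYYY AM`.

Counting 262 days back from JDN 2736177 reaches JDN 2735915, which is Epip 18, 2494 AM.

Epip 18, 2494 AM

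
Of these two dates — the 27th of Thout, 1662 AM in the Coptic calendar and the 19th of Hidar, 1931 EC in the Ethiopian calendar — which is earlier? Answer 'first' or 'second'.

second

Converting both to JDN: 2431736 vs 2429231; the smaller is the second.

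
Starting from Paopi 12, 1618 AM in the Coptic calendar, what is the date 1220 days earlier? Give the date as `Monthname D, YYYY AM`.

JDN of Paopi 12, 1618 AM = 2415680.
2415680 − 1220 = 2414460.
JDN 2414460 in the Coptic calendar is Paoni 13, 1614 AM.

Paoni 13, 1614 AM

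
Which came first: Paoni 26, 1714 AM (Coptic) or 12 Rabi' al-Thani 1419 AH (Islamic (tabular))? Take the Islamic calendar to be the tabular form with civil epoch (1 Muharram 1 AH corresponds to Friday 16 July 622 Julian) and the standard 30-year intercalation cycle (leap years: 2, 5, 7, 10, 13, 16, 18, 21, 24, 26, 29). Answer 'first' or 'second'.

Converting both to JDN: 2450998 vs 2451032; the smaller is the first.

first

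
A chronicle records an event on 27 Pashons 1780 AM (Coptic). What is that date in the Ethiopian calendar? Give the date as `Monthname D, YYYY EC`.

Ginbot 27, 2056 EC

Julian Day Number of the source date = 2475076.
Converting JDN 2475076 to the Ethiopian calendar gives 27 Ginbot 2056 EC.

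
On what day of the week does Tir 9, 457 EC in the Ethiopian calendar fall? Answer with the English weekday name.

Monday

Equivalently 5 January 465 Gregorian, JDN 1890903.
Since JDN mod 7 = 0 (0 = Monday), the day is Monday.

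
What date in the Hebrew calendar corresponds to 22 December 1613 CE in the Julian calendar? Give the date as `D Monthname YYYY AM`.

20 Tevet 5374 AM

The source date corresponds to 1 January 1614 in the Gregorian calendar (JDN 2310562).
That day falls on 20 Tevet 5374 AM in the Hebrew calendar.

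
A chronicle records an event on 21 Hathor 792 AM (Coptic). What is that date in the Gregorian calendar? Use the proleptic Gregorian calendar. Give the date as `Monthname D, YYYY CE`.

November 24, 1075 CE

Both dates share Julian Day Number 2114023; in the Gregorian calendar that is 24 November 1075 CE.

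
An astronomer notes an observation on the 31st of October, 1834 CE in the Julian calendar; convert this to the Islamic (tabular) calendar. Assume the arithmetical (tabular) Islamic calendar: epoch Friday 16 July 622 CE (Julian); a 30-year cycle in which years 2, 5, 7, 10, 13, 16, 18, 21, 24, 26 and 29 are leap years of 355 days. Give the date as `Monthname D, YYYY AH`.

Rajab 10, 1250 AH

Both dates share Julian Day Number 2391230; in the tabular Islamic calendar that is 10 Rajab 1250 AH.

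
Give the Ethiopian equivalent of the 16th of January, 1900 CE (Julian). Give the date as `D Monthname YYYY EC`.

20 Tir 1892 EC

Julian Day Number of the source date = 2415048.
Converting JDN 2415048 to the Ethiopian calendar gives 20 Tir 1892 EC.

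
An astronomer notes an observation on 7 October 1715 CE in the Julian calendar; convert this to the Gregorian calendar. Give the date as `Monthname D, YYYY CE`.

October 18, 1715 CE

At this point the Julian calendar is 11 days behind the Gregorian.
7 October 1715 Julian + 11 days → 18 October 1715 Gregorian.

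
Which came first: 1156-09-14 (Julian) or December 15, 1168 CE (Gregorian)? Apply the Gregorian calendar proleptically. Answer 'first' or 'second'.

first

The two dates have Julian Day Numbers 2143544 and 2148012 respectively.
Since 2143544 < 2148012, the first date comes first.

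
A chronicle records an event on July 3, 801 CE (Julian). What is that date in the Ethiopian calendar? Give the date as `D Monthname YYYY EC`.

The source date corresponds to 7 July 801 in the proleptic Gregorian calendar (JDN 2013807).
That day falls on 9 Hamle 793 EC in the Ethiopian calendar.

9 Hamle 793 EC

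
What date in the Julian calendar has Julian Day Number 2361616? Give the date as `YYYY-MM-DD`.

The Gregorian equivalent of JDN 2361616 is 13 October 1753.
In the Julian calendar that day is 1753-10-02.

1753-10-02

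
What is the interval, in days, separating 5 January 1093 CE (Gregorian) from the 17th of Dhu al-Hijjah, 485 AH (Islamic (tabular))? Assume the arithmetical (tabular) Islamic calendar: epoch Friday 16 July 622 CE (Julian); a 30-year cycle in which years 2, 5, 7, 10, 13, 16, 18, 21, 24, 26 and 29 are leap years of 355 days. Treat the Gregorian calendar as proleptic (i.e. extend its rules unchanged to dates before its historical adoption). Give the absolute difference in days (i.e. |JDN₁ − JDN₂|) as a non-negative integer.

First date → JDN 2120275; second date → JDN 2120294.
The interval is |2120275 − 2120294| = 19 days.

19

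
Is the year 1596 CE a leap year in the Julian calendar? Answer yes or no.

yes

1596 mod 4 = 0, so it is a leap year in the Julian calendar.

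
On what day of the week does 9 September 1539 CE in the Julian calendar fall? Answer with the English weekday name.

Equivalently 19 September 1539 Gregorian, JDN 2283429.
Since JDN mod 7 = 1 (0 = Monday), the day is Tuesday.

Tuesday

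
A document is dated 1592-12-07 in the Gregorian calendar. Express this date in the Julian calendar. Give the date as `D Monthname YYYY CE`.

27 November 1592 CE

The Julian–Gregorian offset here is 10 days (Julian trailing).
7 December 1592 Gregorian − 10 days → 27 November 1592 Julian.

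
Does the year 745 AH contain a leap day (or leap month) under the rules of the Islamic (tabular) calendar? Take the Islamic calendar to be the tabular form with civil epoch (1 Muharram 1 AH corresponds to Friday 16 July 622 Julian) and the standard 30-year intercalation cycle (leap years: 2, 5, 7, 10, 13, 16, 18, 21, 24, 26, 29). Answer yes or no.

Year 745 AH is year 25 of its 30-year cycle; leap positions are 2, 5, 7, 10, 13, 16, 18, 21, 24, 26, 29, so it is a common year (354 days).

no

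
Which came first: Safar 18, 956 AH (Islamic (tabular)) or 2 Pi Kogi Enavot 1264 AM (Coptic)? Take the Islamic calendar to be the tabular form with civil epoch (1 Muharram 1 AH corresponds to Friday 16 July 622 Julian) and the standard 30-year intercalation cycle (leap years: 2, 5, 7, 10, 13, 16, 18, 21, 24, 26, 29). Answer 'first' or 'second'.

second

First date → JDN 2286907; second date → JDN 2286702.
JDN 2286702 < JDN 2286907, so the second date is earlier.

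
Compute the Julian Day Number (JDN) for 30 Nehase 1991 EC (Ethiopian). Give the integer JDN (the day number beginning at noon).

In the Gregorian calendar the same day is 5 September 1999.
JDN 2451545 is 1 January 2000 CE (Gregorian); the target day is −118 days from there, so JDN = 2451427.

2451427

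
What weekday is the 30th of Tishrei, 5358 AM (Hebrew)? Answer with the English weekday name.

Sunday

Equivalently 12 October 1597 Gregorian, JDN 2304637.
Since JDN mod 7 = 6 (0 = Monday), the day is Sunday.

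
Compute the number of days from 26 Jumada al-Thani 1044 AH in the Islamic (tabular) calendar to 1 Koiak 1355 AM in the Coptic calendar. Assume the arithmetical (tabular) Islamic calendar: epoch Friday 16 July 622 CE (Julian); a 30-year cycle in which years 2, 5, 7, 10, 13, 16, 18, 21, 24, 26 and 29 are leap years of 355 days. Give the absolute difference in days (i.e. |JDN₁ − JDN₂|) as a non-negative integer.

1451

JDN of the first date = 2318217.
JDN of the second date = 2319668.
|2319668 − 2318217| = 1451.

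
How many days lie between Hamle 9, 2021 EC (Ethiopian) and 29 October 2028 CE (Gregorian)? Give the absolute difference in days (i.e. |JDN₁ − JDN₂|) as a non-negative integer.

JDN of the first date = 2462334.
JDN of the second date = 2462074.
|2462074 − 2462334| = 260.

260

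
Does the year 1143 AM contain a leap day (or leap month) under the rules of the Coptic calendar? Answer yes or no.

1143 mod 4 = 3; in the Coptic calendar a year is leap when year mod 4 = 3, so it is a leap year.

yes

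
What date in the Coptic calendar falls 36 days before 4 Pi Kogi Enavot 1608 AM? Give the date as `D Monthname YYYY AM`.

JDN of 4 Pi Kogi Enavot 1608 AM = 2412350.
2412350 − 36 = 2412314.
JDN 2412314 in the Coptic calendar is 28 Epip 1608 AM.

28 Epip 1608 AM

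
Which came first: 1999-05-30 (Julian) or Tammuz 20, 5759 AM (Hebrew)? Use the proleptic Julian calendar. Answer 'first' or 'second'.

The two dates have Julian Day Numbers 2451342 and 2451364 respectively.
Since 2451342 < 2451364, the first date comes first.

first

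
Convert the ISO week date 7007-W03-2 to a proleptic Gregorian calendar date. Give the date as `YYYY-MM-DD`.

ISO week 1 of 7007 is the week containing the first Thursday of 7007.
Week 3, day 2 (Tuesday) lands on 7007-01-13.

7007-01-13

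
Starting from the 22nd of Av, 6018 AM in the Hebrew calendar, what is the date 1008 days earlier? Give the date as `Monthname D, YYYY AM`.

Counting 1008 days back from JDN 2546012 reaches JDN 2545004, which is Cheshvan 19, 6016 AM.

Cheshvan 19, 6016 AM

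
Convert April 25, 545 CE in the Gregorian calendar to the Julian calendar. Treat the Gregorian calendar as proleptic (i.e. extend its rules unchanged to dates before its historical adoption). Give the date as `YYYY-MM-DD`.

0545-04-23

The Julian–Gregorian offset here is 2 days (Julian trailing).
25 April 545 Gregorian − 2 days → 23 April 545 Julian.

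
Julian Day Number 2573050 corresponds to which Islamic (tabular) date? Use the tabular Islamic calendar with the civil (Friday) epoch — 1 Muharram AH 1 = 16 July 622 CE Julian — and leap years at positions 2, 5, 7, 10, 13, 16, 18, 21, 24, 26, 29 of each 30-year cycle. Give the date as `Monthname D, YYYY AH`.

Sha'ban 10, 1763 AH

JDN 2573050 is 2 September 2332 in the Gregorian calendar.
In the tabular Islamic calendar that day is Sha'ban 10, 1763 AH.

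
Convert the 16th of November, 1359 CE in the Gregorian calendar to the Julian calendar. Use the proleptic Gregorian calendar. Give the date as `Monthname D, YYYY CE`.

For dates in this range the Gregorian date is 8 days ahead of the Julian.
16 November 1359 Gregorian − 8 days → 8 November 1359 Julian.

November 8, 1359 CE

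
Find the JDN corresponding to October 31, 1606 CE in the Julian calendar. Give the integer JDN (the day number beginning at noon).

2307953

In the Gregorian calendar the same day is 10 November 1606.
JDN 2451545 is 1 January 2000 CE (Gregorian); the target day is −143592 days from there, so JDN = 2307953.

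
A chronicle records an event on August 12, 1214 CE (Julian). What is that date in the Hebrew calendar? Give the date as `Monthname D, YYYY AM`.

Both dates share Julian Day Number 2164695; in the Hebrew calendar that is 5 Elul 4974 AM.

Elul 5, 4974 AM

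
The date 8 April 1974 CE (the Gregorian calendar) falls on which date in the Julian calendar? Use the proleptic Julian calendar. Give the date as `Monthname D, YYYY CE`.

March 26, 1974 CE

The Julian–Gregorian offset here is 13 days (Julian trailing).
8 April 1974 Gregorian − 13 days → 26 March 1974 Julian.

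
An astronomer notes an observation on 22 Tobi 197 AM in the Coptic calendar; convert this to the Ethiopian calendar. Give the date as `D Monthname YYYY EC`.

Julian Day Number of the source date = 1896760.
Converting JDN 1896760 to the Ethiopian calendar gives 22 Tir 473 EC.

22 Tir 473 EC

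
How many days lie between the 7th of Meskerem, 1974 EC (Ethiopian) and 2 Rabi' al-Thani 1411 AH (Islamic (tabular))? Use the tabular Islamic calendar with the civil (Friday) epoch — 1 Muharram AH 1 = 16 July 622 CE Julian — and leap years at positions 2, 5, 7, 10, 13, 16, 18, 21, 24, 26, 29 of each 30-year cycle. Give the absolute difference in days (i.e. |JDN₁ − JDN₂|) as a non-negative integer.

First date → JDN 2444865; second date → JDN 2448187.
The interval is |2444865 − 2448187| = 3322 days.

3322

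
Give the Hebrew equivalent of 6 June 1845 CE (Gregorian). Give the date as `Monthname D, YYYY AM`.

Julian Day Number of the source date = 2395089.
Converting JDN 2395089 to the Hebrew calendar gives 1 Sivan 5605 AM.

Sivan 1, 5605 AM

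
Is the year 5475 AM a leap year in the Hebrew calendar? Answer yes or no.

yes

Hebrew year 5475 is year 3 of its 19-year Metonic cycle; leap years are at positions 3, 6, 8, 11, 14, 17, 19, so it is a leap year (13 months).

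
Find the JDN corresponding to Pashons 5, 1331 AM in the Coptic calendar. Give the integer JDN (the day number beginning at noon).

2311056

Equivalently 10 May 1615 (Gregorian).
JDN 2400001 is 17 November 1858 CE (Gregorian), MJD 0; the target day is −88945 days from there, so JDN = 2311056.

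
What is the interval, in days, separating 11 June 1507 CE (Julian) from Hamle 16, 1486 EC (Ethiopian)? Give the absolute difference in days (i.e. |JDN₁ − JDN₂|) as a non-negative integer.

4719

JDN of the first date = 2271651.
JDN of the second date = 2266932.
|2266932 − 2271651| = 4719.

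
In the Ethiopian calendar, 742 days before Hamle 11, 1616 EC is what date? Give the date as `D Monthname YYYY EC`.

The starting date is JDN 2314410; 2314410 − 742 = 2313668.
JDN 2313668 corresponds to 30 Sene 1614 EC.

30 Sene 1614 EC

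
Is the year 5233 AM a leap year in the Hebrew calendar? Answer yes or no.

Hebrew year 5233 is year 8 of its 19-year Metonic cycle; leap years are at positions 3, 6, 8, 11, 14, 17, 19, so it is a leap year (13 months).

yes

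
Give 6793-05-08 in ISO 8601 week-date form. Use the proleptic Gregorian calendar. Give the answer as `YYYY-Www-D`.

6793-W18-6

The weekday is Saturday (ISO weekday 6).
That Saturday belongs to ISO week 18 of ISO year 6793.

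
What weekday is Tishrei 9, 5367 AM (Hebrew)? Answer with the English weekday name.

In the Gregorian calendar this is 10 October 1606 (JDN 2307922).
JDN 2307922 mod 7 = 1, and JDN 0 was a Monday, so this is a Tuesday.

Tuesday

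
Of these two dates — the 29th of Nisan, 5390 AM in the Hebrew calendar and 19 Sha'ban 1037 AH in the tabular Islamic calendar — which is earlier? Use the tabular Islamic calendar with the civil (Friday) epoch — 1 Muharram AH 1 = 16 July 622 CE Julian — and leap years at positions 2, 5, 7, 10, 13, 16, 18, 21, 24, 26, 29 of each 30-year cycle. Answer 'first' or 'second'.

Converting both to JDN: 2316506 vs 2315789; the smaller is the second.

second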